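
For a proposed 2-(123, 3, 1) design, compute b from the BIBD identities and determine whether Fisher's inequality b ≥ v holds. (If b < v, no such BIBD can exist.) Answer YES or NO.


r = λ(v − 1)/(k − 1) = 1·122/2 = 61.
b = vr/k = 123·61/3 = 2501.
Fisher's inequality: b ≥ v ⇔ 2501 ≥ 123? YES.

YES


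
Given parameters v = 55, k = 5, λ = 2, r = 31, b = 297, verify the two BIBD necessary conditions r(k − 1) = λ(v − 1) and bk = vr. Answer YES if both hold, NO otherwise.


Condition (i): r(k − 1) = 31·4 = 124; λ(v − 1) = 2·54 = 108. Match? NO.
Condition (ii): bk = 297·5 = 1485; vr = 55·31 = 1705. Match? NO.
Both conditions hold? NO.

NO


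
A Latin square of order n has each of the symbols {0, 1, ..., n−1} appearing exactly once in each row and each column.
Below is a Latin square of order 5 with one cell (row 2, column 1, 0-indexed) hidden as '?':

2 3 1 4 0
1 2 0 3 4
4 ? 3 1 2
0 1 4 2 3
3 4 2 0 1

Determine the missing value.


Row 2 contains symbols [1, 2, 3, 4] — missing [0].
Column 1 contains symbols [1, 2, 3, 4] — missing [0].
The missing symbol must appear in both missing sets; intersection = [0].
Therefore the hidden value is 0.

Missing value = 0.


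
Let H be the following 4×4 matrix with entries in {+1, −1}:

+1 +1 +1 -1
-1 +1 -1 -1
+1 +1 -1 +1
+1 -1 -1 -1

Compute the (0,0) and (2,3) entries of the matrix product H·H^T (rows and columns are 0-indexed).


Row 0 of H: [1, 1, 1, -1].
Row 2 of H: [1, 1, -1, 1].
Row 3 of H: [1, -1, -1, -1].
(H·H^T)[0][0] = Σ_j H[0][j]·H[0][j] = (1)² + (1)² + (1)² + (-1)² = 1 + 1 + 1 + 1 = 4.
(H·H^T)[2][3] = Σ_j H[2][j]·H[3][j] = (1)·(1) + (1)·(-1) + (-1)·(-1) + (1)·(-1) = 1 + -1 + 1 + -1 = 0.
So rows 2 and 3 are orthogonal; the diagonal entry equals n = 4.

(0,0) entry = 4; (2,3) entry = 0.


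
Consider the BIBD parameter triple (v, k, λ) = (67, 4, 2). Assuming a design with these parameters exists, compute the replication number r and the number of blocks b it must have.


Any 2-(v, k, λ) BIBD satisfies two necessary conditions:
  (i)  Each point sits in r blocks, and counting incidences through any fixed point gives r(k − 1) = λ(v − 1), so r = λ(v − 1)/(k − 1).
  (ii) Total incidences bk = vr, so b = vr/k.
Step 1: r = λ(v − 1)/(k − 1) = 2·(67 − 1)/(4 − 1) = 2·66/3 = 132/3 = 44.
Step 2: b = vr/k = 67·44/4 = 2948/4 = 737.
Check integrality: r = 44 ∈ Z ✓, b = 737 ∈ Z ✓.
(These identities are necessary conditions: they determine r and b for any design with these parameters, but do not by themselves prove that one exists.)

r = 44, b = 737.


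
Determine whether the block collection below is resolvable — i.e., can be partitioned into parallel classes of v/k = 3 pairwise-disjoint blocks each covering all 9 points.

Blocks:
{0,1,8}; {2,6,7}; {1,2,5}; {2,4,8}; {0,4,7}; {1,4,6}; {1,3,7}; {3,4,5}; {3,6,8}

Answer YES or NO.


v = 9, block size k = 3, number of blocks = 9.
For resolvability, blocks must partition into parallel classes of size v/k = 3.
Total blocks must therefore be a multiple of 3: 9 = 3·3 + 0 ⇒ divisible ✓.
Consider block {2,4,8}. The only other block(s) in the collection disjoint from it are {1,3,7} — just 1 block(s). Any parallel class containing {2,4,8} would need 2 other blocks each disjoint from it, so no parallel class of size 3 can contain {2,4,8}.
Since every block must belong to some parallel class in a resolution, the collection cannot be partitioned into parallel classes.
Resolvable? NO.

NO


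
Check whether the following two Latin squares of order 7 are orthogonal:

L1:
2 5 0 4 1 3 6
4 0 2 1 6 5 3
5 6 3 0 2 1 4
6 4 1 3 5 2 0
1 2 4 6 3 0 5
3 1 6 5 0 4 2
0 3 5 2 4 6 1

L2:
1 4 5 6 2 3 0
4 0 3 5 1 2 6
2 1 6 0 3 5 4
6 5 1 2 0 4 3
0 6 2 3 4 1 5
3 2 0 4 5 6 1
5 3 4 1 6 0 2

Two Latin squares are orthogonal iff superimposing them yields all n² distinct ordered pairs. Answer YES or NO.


Form the n² = 49 superimposed pairs (L1[i][j], L2[i][j]), row by row (rows and columns indexed from 0):
row 0: (2,1) (5,4) (0,5) (4,6) (1,2) (3,3) (6,0)
row 1: (4,4) (0,0) (2,3) (1,5) (6,1) (5,2) (3,6)
row 2: (5,2) (6,1) (3,6) (0,0) (2,3) (1,5) (4,4)
row 3: (6,6) (4,5) (1,1) (3,2) (5,0) (2,4) (0,3)
row 4: (1,0) (2,6) (4,2) (6,3) (3,4) (0,1) (5,5)
row 5: (3,3) (1,2) (6,0) (5,4) (0,5) (4,6) (2,1)
row 6: (0,5) (3,3) (5,4) (2,1) (4,6) (6,0) (1,2)
Orthogonality requires all 49 pairs distinct.
But the pair (5,2) repeats: cell (1,5) has L1 = 5, L2 = 2, and cell (2,0) has L1 = 5, L2 = 2.
A repeated pair means some other pair never occurs (only 28 distinct pairs out of 49), so the squares are not orthogonal.
Conclusion: NO.

NO


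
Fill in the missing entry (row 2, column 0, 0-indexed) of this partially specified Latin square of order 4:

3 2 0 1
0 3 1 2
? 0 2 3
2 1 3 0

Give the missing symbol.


Row 2 contains symbols [0, 2, 3] — missing [1].
Column 0 contains symbols [0, 2, 3] — missing [1].
The missing symbol must appear in both missing sets; intersection = [1].
Therefore the hidden value is 1.

Missing value = 1.


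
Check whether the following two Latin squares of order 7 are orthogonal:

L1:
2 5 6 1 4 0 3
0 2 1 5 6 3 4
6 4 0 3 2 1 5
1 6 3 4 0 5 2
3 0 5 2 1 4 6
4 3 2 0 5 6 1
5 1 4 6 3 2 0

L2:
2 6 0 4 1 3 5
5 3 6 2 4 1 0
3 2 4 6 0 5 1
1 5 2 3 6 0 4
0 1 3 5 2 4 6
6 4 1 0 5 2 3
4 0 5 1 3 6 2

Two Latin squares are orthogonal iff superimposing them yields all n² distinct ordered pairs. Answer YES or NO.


Form the n² = 49 superimposed pairs (L1[i][j], L2[i][j]), row by row (rows and columns indexed from 0):
row 0: (2,2) (5,6) (6,0) (1,4) (4,1) (0,3) (3,5)
row 1: (0,5) (2,3) (1,6) (5,2) (6,4) (3,1) (4,0)
row 2: (6,3) (4,2) (0,4) (3,6) (2,0) (1,5) (5,1)
row 3: (1,1) (6,5) (3,2) (4,3) (0,6) (5,0) (2,4)
row 4: (3,0) (0,1) (5,3) (2,5) (1,2) (4,4) (6,6)
row 5: (4,6) (3,4) (2,1) (0,0) (5,5) (6,2) (1,3)
row 6: (5,4) (1,0) (4,5) (6,1) (3,3) (2,6) (0,2)
Orthogonality requires all 49 pairs distinct.
Check by first coordinate: for each symbol s of L1, list the L2 entries in the n cells where L1 = s; they must all differ.
  L1 = 0: L2 entries (in reading order) 3, 5, 4, 6, 1, 0, 2 — all 7 distinct ✓
  L1 = 1: L2 entries (in reading order) 4, 6, 5, 1, 2, 3, 0 — all 7 distinct ✓
  L1 = 2: L2 entries (in reading order) 2, 3, 0, 4, 5, 1, 6 — all 7 distinct ✓
  L1 = 3: L2 entries (in reading order) 5, 1, 6, 2, 0, 4, 3 — all 7 distinct ✓
  L1 = 4: L2 entries (in reading order) 1, 0, 2, 3, 4, 6, 5 — all 7 distinct ✓
  L1 = 5: L2 entries (in reading order) 6, 2, 1, 0, 3, 5, 4 — all 7 distinct ✓
  L1 = 6: L2 entries (in reading order) 0, 4, 3, 5, 6, 2, 1 — all 7 distinct ✓
Every symbol of L1 meets every symbol of L2 exactly once, so all 49 pairs are distinct (49 of 49).
Conclusion: YES.

YES


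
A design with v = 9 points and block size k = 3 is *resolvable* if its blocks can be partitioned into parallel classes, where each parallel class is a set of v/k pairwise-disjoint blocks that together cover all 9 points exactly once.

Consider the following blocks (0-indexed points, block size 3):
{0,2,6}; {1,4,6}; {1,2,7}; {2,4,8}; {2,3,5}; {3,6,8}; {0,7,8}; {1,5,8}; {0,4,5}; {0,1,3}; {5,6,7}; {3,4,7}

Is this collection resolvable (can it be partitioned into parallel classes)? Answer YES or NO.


v = 9, block size k = 3, number of blocks = 12.
For resolvability, blocks must partition into parallel classes of size v/k = 3.
Total blocks must therefore be a multiple of 3: 12 = 3·4 + 0 ⇒ divisible ✓.
Greedy packing gives 4 candidate class(es). Each should be a full parallel class (size 3, covers all 9 points).
  Class 1 (3 blocks): {0,2,6}; {1,5,8}; {3,4,7}. Points covered: [0, 1, 2, 3, 4, 5, 6, 7, 8].
  Class 2 (3 blocks): {1,4,6}; {2,3,5}; {0,7,8}. Points covered: [0, 1, 2, 3, 4, 5, 6, 7, 8].
  Class 3 (3 blocks): {1,2,7}; {3,6,8}; {0,4,5}. Points covered: [0, 1, 2, 3, 4, 5, 6, 7, 8].
  Class 4 (3 blocks): {2,4,8}; {0,1,3}; {5,6,7}. Points covered: [0, 1, 2, 3, 4, 5, 6, 7, 8].
All classes full (size 3)? YES. All classes cover every point? YES.
Resolvable? YES.

YES


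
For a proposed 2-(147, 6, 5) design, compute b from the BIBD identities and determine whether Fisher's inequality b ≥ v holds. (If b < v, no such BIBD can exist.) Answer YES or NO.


r = λ(v − 1)/(k − 1) = 5·146/5 = 146.
b = vr/k = 147·146/6 = 3577.
Fisher's inequality: b ≥ v ⇔ 3577 ≥ 147? YES.

YES


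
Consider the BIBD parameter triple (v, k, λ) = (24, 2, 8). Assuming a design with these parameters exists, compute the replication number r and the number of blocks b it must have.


Any 2-(v, k, λ) BIBD satisfies two necessary conditions:
  (i)  Each point sits in r blocks, and counting incidences through any fixed point gives r(k − 1) = λ(v − 1), so r = λ(v − 1)/(k − 1).
  (ii) Total incidences bk = vr, so b = vr/k.
Step 1: r = λ(v − 1)/(k − 1) = 8·(24 − 1)/(2 − 1) = 8·23/1 = 184/1 = 184.
Step 2: b = vr/k = 24·184/2 = 4416/2 = 2208.
Check integrality: r = 184 ∈ Z ✓, b = 2208 ∈ Z ✓.
(These identities are necessary conditions: they determine r and b for any design with these parameters, but do not by themselves prove that one exists.)

r = 184, b = 2208.


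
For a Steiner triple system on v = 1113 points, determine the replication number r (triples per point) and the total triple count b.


An STS(v) is a 2-(v, 3, 1) BIBD: block size k = 3, λ = 1.
Replication: r(k − 1) = λ(v − 1) ⇒ r·2 = 1113 − 1 = 1112 ⇒ r = 556.
Block count: bk = vr ⇒ b·3 = 1113·556 = 618828 ⇒ b = 206276.
(Check via b = v(v − 1)/6 = 1113·1112/6 = 1237656/6 = 206276.)

r = 556, b = 206276.


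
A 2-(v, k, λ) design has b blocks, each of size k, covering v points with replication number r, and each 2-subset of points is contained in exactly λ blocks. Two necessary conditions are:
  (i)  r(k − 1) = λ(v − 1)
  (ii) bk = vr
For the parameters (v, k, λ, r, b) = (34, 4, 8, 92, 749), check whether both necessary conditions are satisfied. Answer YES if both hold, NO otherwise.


Condition (i): r(k − 1) = 92·3 = 276; λ(v − 1) = 8·33 = 264. Match? NO.
Condition (ii): bk = 749·4 = 2996; vr = 34·92 = 3128. Match? NO.
Both conditions hold? NO.

NO


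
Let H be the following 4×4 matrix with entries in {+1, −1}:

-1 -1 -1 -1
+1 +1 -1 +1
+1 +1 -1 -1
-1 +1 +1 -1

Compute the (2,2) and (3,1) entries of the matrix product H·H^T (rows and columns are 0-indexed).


Row 1 of H: [1, 1, -1, 1].
Row 2 of H: [1, 1, -1, -1].
Row 3 of H: [-1, 1, 1, -1].
(H·H^T)[2][2] = Σ_j H[2][j]·H[2][j] = (1)² + (1)² + (-1)² + (-1)² = 1 + 1 + 1 + 1 = 4.
(H·H^T)[3][1] = Σ_j H[3][j]·H[1][j] = (-1)·(1) + (1)·(1) + (1)·(-1) + (-1)·(1) = -1 + 1 + -1 + -1 = -2.
Rows 3 and 1 are not orthogonal (dot product = -2 ≠ 0), so H is not a Hadamard matrix.

(2,2) entry = 4; (3,1) entry = -2.


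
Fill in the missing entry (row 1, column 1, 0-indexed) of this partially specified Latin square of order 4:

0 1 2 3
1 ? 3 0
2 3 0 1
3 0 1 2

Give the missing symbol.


Row 1 contains symbols [0, 1, 3] — missing [2].
Column 1 contains symbols [0, 1, 3] — missing [2].
The missing symbol must appear in both missing sets; intersection = [2].
Therefore the hidden value is 2.

Missing value = 2.


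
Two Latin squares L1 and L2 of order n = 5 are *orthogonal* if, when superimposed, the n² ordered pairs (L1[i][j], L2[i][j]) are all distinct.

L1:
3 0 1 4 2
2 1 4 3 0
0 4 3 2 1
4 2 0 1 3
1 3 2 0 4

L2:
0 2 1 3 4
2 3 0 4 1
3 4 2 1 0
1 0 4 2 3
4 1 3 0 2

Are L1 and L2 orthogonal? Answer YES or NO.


Form the n² = 25 superimposed pairs (L1[i][j], L2[i][j]), row by row (rows and columns indexed from 0):
row 0: (3,0) (0,2) (1,1) (4,3) (2,4)
row 1: (2,2) (1,3) (4,0) (3,4) (0,1)
row 2: (0,3) (4,4) (3,2) (2,1) (1,0)
row 3: (4,1) (2,0) (0,4) (1,2) (3,3)
row 4: (1,4) (3,1) (2,3) (0,0) (4,2)
Orthogonality requires all 25 pairs distinct.
Check by first coordinate: for each symbol s of L1, list the L2 entries in the n cells where L1 = s; they must all differ.
  L1 = 0: L2 entries (in reading order) 2, 1, 3, 4, 0 — all 5 distinct ✓
  L1 = 1: L2 entries (in reading order) 1, 3, 0, 2, 4 — all 5 distinct ✓
  L1 = 2: L2 entries (in reading order) 4, 2, 1, 0, 3 — all 5 distinct ✓
  L1 = 3: L2 entries (in reading order) 0, 4, 2, 3, 1 — all 5 distinct ✓
  L1 = 4: L2 entries (in reading order) 3, 0, 4, 1, 2 — all 5 distinct ✓
Every symbol of L1 meets every symbol of L2 exactly once, so all 25 pairs are distinct (25 of 25).
Conclusion: YES.

YES


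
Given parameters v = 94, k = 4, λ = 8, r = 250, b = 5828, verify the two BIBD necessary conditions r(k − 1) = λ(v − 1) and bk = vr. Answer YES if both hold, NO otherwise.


Condition (i): r(k − 1) = 250·3 = 750; λ(v − 1) = 8·93 = 744. Match? NO.
Condition (ii): bk = 5828·4 = 23312; vr = 94·250 = 23500. Match? NO.
Both conditions hold? NO.

NO


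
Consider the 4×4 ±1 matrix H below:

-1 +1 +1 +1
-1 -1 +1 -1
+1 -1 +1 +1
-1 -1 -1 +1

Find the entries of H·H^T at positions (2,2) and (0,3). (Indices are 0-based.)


Row 0 of H: [-1, 1, 1, 1].
Row 2 of H: [1, -1, 1, 1].
Row 3 of H: [-1, -1, -1, 1].
(H·H^T)[2][2] = Σ_j H[2][j]·H[2][j] = (1)² + (-1)² + (1)² + (1)² = 1 + 1 + 1 + 1 = 4.
(H·H^T)[0][3] = Σ_j H[0][j]·H[3][j] = (-1)·(-1) + (1)·(-1) + (1)·(-1) + (1)·(1) = 1 + -1 + -1 + 1 = 0.
So rows 0 and 3 are orthogonal; the diagonal entry equals n = 4.

(2,2) entry = 4; (0,3) entry = 0.


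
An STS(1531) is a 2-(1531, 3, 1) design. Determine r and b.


An STS(v) is a 2-(v, 3, 1) BIBD: block size k = 3, λ = 1.
Replication: r(k − 1) = λ(v − 1) ⇒ r·2 = 1531 − 1 = 1530 ⇒ r = 765.
Block count: bk = vr ⇒ b·3 = 1531·765 = 1171215 ⇒ b = 390405.
(Check via b = v(v − 1)/6 = 1531·1530/6 = 2342430/6 = 390405.)

r = 765, b = 390405.


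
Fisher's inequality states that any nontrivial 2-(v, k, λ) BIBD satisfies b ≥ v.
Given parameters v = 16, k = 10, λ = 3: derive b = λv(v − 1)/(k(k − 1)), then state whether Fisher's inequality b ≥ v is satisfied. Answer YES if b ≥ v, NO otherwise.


b = λv(v − 1)/(k(k − 1)) = 3·16·15/(10·9) = 720/90 = 8.
Compare with v = 16: b < v, so Fisher's inequality fails.

NO


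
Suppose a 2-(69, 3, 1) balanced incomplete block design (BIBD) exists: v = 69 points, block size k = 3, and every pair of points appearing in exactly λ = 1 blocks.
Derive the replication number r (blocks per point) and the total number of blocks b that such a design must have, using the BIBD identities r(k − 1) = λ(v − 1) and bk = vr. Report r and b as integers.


Any 2-(v, k, λ) BIBD satisfies two necessary conditions:
  (i)  Each point sits in r blocks, and counting incidences through any fixed point gives r(k − 1) = λ(v − 1), so r = λ(v − 1)/(k − 1).
  (ii) Total incidences bk = vr, so b = vr/k.
Step 1: r = λ(v − 1)/(k − 1) = 1·(69 − 1)/(3 − 1) = 1·68/2 = 68/2 = 34.
Step 2: b = vr/k = 69·34/3 = 2346/3 = 782.
Check integrality: r = 34 ∈ Z ✓, b = 782 ∈ Z ✓.
(These identities are necessary conditions: they determine r and b for any design with these parameters, but do not by themselves prove that one exists.)

r = 34, b = 782.


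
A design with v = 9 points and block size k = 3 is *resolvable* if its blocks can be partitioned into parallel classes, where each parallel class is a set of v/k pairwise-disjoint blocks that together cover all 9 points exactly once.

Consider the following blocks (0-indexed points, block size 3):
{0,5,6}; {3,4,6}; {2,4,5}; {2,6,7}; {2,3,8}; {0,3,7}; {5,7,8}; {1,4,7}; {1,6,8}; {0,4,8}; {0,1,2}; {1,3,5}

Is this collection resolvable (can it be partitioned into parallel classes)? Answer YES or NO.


v = 9, block size k = 3, number of blocks = 12.
For resolvability, blocks must partition into parallel classes of size v/k = 3.
Total blocks must therefore be a multiple of 3: 12 = 3·4 + 0 ⇒ divisible ✓.
Greedy packing gives 4 candidate class(es). Each should be a full parallel class (size 3, covers all 9 points).
  Class 1 (3 blocks): {0,5,6}; {2,3,8}; {1,4,7}. Points covered: [0, 1, 2, 3, 4, 5, 6, 7, 8].
  Class 2 (3 blocks): {3,4,6}; {5,7,8}; {0,1,2}. Points covered: [0, 1, 2, 3, 4, 5, 6, 7, 8].
  Class 3 (3 blocks): {2,4,5}; {0,3,7}; {1,6,8}. Points covered: [0, 1, 2, 3, 4, 5, 6, 7, 8].
  Class 4 (3 blocks): {2,6,7}; {0,4,8}; {1,3,5}. Points covered: [0, 1, 2, 3, 4, 5, 6, 7, 8].
All classes full (size 3)? YES. All classes cover every point? YES.
Resolvable? YES.

YES


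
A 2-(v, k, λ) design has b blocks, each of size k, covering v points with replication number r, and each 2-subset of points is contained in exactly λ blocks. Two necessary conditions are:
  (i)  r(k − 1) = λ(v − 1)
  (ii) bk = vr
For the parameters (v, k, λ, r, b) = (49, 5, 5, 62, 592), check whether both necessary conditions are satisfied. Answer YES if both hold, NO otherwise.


Condition (i): r(k − 1) = 62·4 = 248; λ(v − 1) = 5·48 = 240. Match? NO.
Condition (ii): bk = 592·5 = 2960; vr = 49·62 = 3038. Match? NO.
Both conditions hold? NO.

NO


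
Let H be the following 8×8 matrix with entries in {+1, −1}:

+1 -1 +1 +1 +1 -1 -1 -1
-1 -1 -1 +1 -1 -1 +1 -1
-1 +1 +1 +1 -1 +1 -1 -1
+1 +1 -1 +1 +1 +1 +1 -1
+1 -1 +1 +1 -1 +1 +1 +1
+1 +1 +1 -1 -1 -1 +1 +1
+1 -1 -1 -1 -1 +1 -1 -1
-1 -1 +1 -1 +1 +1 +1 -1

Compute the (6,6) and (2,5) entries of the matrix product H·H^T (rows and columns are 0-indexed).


Row 2 of H: [-1, 1, 1, 1, -1, 1, -1, -1].
Row 5 of H: [1, 1, 1, -1, -1, -1, 1, 1].
Row 6 of H: [1, -1, -1, -1, -1, 1, -1, -1].
(H·H^T)[6][6] = Σ_j H[6][j]·H[6][j] = (1)² + (-1)² + (-1)² + (-1)² + (-1)² + (1)² + (-1)² + (-1)² = 1 + 1 + 1 + 1 + 1 + 1 + 1 + 1 = 8.
(H·H^T)[2][5] = Σ_j H[2][j]·H[5][j] = (-1)·(1) + (1)·(1) + (1)·(1) + (1)·(-1) + (-1)·(-1) + (1)·(-1) + (-1)·(1) + (-1)·(1) = -1 + 1 + 1 + -1 + 1 + -1 + -1 + -1 = -2.
Rows 2 and 5 are not orthogonal (dot product = -2 ≠ 0), so H is not a Hadamard matrix.

(6,6) entry = 8; (2,5) entry = -2.


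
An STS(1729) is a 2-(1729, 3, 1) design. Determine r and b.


An STS(v) is a 2-(v, 3, 1) BIBD: block size k = 3, λ = 1.
Replication: r(k − 1) = λ(v − 1) ⇒ r·2 = 1729 − 1 = 1728 ⇒ r = 864.
Block count: b = v(v − 1)/6 = 1729·1728/6 = 2987712/6 = 497952.

r = 864, b = 497952.


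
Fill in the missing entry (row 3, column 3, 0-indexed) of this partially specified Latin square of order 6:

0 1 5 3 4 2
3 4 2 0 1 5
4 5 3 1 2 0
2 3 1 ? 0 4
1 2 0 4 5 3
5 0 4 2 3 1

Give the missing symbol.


Row 3 contains symbols [0, 1, 2, 3, 4] — missing [5].
Column 3 contains symbols [0, 1, 2, 3, 4] — missing [5].
The missing symbol must appear in both missing sets; intersection = [5].
Therefore the hidden value is 5.

Missing value = 5.


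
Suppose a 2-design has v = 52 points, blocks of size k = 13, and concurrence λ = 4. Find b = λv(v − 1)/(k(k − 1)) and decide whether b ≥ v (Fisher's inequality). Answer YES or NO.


r = λ(v − 1)/(k − 1) = 4·51/12 = 17.
b = vr/k = 52·17/13 = 68.
Fisher's inequality: b ≥ v ⇔ 68 ≥ 52? YES.

YES


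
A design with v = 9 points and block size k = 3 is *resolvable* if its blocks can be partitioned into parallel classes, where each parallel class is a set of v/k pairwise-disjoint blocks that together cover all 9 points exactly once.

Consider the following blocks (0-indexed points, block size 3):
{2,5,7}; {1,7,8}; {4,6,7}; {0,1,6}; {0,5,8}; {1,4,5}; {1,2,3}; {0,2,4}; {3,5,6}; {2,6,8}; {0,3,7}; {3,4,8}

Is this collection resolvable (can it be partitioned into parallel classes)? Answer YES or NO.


v = 9, block size k = 3, number of blocks = 12.
For resolvability, blocks must partition into parallel classes of size v/k = 3.
Total blocks must therefore be a multiple of 3: 12 = 3·4 + 0 ⇒ divisible ✓.
Greedy packing gives 4 candidate class(es). Each should be a full parallel class (size 3, covers all 9 points).
  Class 1 (3 blocks): {2,5,7}; {0,1,6}; {3,4,8}. Points covered: [0, 1, 2, 3, 4, 5, 6, 7, 8].
  Class 2 (3 blocks): {1,7,8}; {0,2,4}; {3,5,6}. Points covered: [0, 1, 2, 3, 4, 5, 6, 7, 8].
  Class 3 (3 blocks): {4,6,7}; {0,5,8}; {1,2,3}. Points covered: [0, 1, 2, 3, 4, 5, 6, 7, 8].
  Class 4 (3 blocks): {1,4,5}; {2,6,8}; {0,3,7}. Points covered: [0, 1, 2, 3, 4, 5, 6, 7, 8].
All classes full (size 3)? YES. All classes cover every point? YES.
Resolvable? YES.

YES


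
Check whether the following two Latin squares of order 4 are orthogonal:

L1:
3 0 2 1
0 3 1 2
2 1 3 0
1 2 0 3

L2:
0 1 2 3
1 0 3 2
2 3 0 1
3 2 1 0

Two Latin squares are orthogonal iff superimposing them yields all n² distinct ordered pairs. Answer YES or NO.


Form the n² = 16 superimposed pairs (L1[i][j], L2[i][j]), row by row (rows and columns indexed from 0):
row 0: (3,0) (0,1) (2,2) (1,3)
row 1: (0,1) (3,0) (1,3) (2,2)
row 2: (2,2) (1,3) (3,0) (0,1)
row 3: (1,3) (2,2) (0,1) (3,0)
Orthogonality requires all 16 pairs distinct.
But the pair (0,1) repeats: cell (0,1) has L1 = 0, L2 = 1, and cell (1,0) has L1 = 0, L2 = 1.
A repeated pair means some other pair never occurs (only 4 distinct pairs out of 16), so the squares are not orthogonal.
Conclusion: NO.

NO


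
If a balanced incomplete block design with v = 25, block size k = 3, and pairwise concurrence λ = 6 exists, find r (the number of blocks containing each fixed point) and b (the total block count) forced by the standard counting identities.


Any 2-(v, k, λ) BIBD satisfies two necessary conditions:
  (i)  Each point sits in r blocks, and counting incidences through any fixed point gives r(k − 1) = λ(v − 1), so r = λ(v − 1)/(k − 1).
  (ii) Total incidences bk = vr, so b = vr/k.
Step 1: r = λ(v − 1)/(k − 1) = 6·(25 − 1)/(3 − 1) = 6·24/2 = 144/2 = 72.
Step 2: b = vr/k = 25·72/3 = 1800/3 = 600.
Check integrality: r = 72 ∈ Z ✓, b = 600 ∈ Z ✓.
(These identities are necessary conditions: they determine r and b for any design with these parameters, but do not by themselves prove that one exists.)

r = 72, b = 600.


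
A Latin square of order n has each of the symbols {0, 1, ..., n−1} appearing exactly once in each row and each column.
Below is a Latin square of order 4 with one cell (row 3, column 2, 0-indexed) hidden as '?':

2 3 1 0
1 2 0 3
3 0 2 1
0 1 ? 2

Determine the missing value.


Row 3 contains symbols [0, 1, 2] — missing [3].
Column 2 contains symbols [0, 1, 2] — missing [3].
The missing symbol must appear in both missing sets; intersection = [3].
Therefore the hidden value is 3.

Missing value = 3.


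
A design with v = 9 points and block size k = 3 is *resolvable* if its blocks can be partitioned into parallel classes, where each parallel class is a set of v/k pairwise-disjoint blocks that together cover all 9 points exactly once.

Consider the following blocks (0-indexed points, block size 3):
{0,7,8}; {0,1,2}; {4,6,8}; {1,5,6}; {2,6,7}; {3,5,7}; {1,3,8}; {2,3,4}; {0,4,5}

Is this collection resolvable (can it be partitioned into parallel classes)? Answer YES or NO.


v = 9, block size k = 3, number of blocks = 9.
For resolvability, blocks must partition into parallel classes of size v/k = 3.
Total blocks must therefore be a multiple of 3: 9 = 3·3 + 0 ⇒ divisible ✓.
Greedy packing gives 3 candidate class(es). Each should be a full parallel class (size 3, covers all 9 points).
  Class 1 (3 blocks): {0,7,8}; {1,5,6}; {2,3,4}. Points covered: [0, 1, 2, 3, 4, 5, 6, 7, 8].
  Class 2 (3 blocks): {0,1,2}; {4,6,8}; {3,5,7}. Points covered: [0, 1, 2, 3, 4, 5, 6, 7, 8].
  Class 3 (3 blocks): {2,6,7}; {1,3,8}; {0,4,5}. Points covered: [0, 1, 2, 3, 4, 5, 6, 7, 8].
All classes full (size 3)? YES. All classes cover every point? YES.
Resolvable? YES.

YES


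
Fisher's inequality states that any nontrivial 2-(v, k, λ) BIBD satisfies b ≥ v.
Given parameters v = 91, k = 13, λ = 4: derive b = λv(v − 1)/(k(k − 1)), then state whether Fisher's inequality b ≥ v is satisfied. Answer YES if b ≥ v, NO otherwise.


r = λ(v − 1)/(k − 1) = 4·90/12 = 30.
b = vr/k = 91·30/13 = 210.
Fisher's inequality: b ≥ v ⇔ 210 ≥ 91? YES.

YES


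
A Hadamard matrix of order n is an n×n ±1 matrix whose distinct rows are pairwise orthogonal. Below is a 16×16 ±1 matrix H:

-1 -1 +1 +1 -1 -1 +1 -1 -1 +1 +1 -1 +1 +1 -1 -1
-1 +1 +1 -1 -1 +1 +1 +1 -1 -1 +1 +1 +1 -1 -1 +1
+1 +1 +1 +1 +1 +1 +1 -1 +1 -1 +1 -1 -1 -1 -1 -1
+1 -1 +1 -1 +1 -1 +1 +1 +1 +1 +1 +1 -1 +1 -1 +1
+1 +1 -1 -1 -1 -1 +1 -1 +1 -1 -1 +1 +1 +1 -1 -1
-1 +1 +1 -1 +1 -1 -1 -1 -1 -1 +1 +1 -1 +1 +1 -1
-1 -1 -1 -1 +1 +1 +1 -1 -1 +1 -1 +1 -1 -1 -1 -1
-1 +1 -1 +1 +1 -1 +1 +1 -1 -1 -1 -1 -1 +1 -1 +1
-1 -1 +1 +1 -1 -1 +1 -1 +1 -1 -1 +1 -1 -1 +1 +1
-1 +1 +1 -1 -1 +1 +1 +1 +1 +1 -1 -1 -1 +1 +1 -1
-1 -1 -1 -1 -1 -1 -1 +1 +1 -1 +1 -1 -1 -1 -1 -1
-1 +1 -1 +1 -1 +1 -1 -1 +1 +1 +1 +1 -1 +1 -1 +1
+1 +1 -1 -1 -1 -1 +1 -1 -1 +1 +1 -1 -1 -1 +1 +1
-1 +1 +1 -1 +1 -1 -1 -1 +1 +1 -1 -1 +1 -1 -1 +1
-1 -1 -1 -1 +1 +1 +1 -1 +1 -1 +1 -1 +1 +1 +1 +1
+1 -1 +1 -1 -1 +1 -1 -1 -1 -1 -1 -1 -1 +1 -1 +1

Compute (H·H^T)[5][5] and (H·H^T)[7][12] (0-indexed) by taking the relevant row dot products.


Row 5 of H: [-1, 1, 1, -1, 1, -1, -1, -1, -1, -1, 1, 1, -1, 1, 1, -1].
Row 7 of H: [-1, 1, -1, 1, 1, -1, 1, 1, -1, -1, -1, -1, -1, 1, -1, 1].
Row 12 of H: [1, 1, -1, -1, -1, -1, 1, -1, -1, 1, 1, -1, -1, -1, 1, 1].
(H·H^T)[5][5] = Σ_j H[5][j]·H[5][j] = (-1)² + (1)² + (1)² + (-1)² + (1)² + (-1)² + (-1)² + (-1)² + (-1)² + (-1)² + (1)² + (1)² + (-1)² + (1)² + (1)² + (-1)² = 1 + 1 + 1 + 1 + 1 + 1 + 1 + 1 + 1 + 1 + 1 + 1 + 1 + 1 + 1 + 1 = 16.
(H·H^T)[7][12] = Σ_j H[7][j]·H[12][j] = (-1)·(1) + (1)·(1) + (-1)·(-1) + (1)·(-1) + (1)·(-1) + (-1)·(-1) + (1)·(1) + (1)·(-1) + (-1)·(-1) + (-1)·(1) + (-1)·(1) + (-1)·(-1) + (-1)·(-1) + (1)·(-1) + (-1)·(1) + (1)·(1) = -1 + 1 + 1 + -1 + -1 + 1 + 1 + -1 + 1 + -1 + -1 + 1 + 1 + -1 + -1 + 1 = 0.
So rows 7 and 12 are orthogonal; the diagonal entry equals n = 16.

(5,5) entry = 16; (7,12) entry = 0.


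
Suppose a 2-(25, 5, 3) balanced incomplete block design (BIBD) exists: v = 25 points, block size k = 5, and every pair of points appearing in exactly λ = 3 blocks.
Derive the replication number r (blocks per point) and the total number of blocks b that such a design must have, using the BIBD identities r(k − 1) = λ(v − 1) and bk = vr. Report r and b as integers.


Any 2-(v, k, λ) BIBD satisfies two necessary conditions:
  (i)  Each point sits in r blocks, and counting incidences through any fixed point gives r(k − 1) = λ(v − 1), so r = λ(v − 1)/(k − 1).
  (ii) Total incidences bk = vr, so b = vr/k.
Step 1: r = λ(v − 1)/(k − 1) = 3·(25 − 1)/(5 − 1) = 3·24/4 = 72/4 = 18.
Step 2: b = vr/k = 25·18/5 = 450/5 = 90.
Check integrality: r = 18 ∈ Z ✓, b = 90 ∈ Z ✓.
(These identities are necessary conditions: they determine r and b for any design with these parameters, but do not by themselves prove that one exists.)

r = 18, b = 90.


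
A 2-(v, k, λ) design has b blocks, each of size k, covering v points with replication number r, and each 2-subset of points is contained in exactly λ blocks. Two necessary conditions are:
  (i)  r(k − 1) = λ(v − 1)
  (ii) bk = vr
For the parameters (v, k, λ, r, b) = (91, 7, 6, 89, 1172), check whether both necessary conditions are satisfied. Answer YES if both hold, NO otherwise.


Condition (i): r(k − 1) = 89·6 = 534; λ(v − 1) = 6·90 = 540. Match? NO.
Condition (ii): bk = 1172·7 = 8204; vr = 91·89 = 8099. Match? NO.
Both conditions hold? NO.

NO


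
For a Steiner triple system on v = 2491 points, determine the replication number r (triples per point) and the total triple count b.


An STS(v) is a 2-(v, 3, 1) BIBD: block size k = 3, λ = 1.
Replication: r(k − 1) = λ(v − 1) ⇒ r·2 = 2491 − 1 = 2490 ⇒ r = 1245.
Block count: b = v(v − 1)/6 = 2491·2490/6 = 6202590/6 = 1033765.

r = 1245, b = 1033765.


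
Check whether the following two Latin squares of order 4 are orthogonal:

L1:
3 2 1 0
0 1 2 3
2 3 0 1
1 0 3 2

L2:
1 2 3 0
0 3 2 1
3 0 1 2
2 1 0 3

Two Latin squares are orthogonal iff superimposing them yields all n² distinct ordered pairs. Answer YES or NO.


Form the n² = 16 superimposed pairs (L1[i][j], L2[i][j]), row by row (rows and columns indexed from 0):
row 0: (3,1) (2,2) (1,3) (0,0)
row 1: (0,0) (1,3) (2,2) (3,1)
row 2: (2,3) (3,0) (0,1) (1,2)
row 3: (1,2) (0,1) (3,0) (2,3)
Orthogonality requires all 16 pairs distinct.
But the pair (0,0) repeats: cell (0,3) has L1 = 0, L2 = 0, and cell (1,0) has L1 = 0, L2 = 0.
A repeated pair means some other pair never occurs (only 8 distinct pairs out of 16), so the squares are not orthogonal.
Conclusion: NO.

NO


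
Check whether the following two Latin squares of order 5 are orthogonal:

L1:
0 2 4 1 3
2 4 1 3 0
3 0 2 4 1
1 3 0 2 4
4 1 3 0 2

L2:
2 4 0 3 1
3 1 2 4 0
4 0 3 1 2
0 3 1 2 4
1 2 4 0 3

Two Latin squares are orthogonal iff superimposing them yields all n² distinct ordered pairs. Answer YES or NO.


Form the n² = 25 superimposed pairs (L1[i][j], L2[i][j]), row by row (rows and columns indexed from 0):
row 0: (0,2) (2,4) (4,0) (1,3) (3,1)
row 1: (2,3) (4,1) (1,2) (3,4) (0,0)
row 2: (3,4) (0,0) (2,3) (4,1) (1,2)
row 3: (1,0) (3,3) (0,1) (2,2) (4,4)
row 4: (4,1) (1,2) (3,4) (0,0) (2,3)
Orthogonality requires all 25 pairs distinct.
But the pair (3,4) repeats: cell (1,3) has L1 = 3, L2 = 4, and cell (2,0) has L1 = 3, L2 = 4.
A repeated pair means some other pair never occurs (only 15 distinct pairs out of 25), so the squares are not orthogonal.
Conclusion: NO.

NO


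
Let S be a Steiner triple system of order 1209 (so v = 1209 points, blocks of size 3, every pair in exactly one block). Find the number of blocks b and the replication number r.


An STS(v) is a 2-(v, 3, 1) BIBD: block size k = 3, λ = 1.
Replication: r(k − 1) = λ(v − 1) ⇒ r·2 = 1209 − 1 = 1208 ⇒ r = 604.
Block count: bk = vr ⇒ b·3 = 1209·604 = 730236 ⇒ b = 243412.
(Check via b = v(v − 1)/6 = 1209·1208/6 = 1460472/6 = 243412.)

r = 604, b = 243412.


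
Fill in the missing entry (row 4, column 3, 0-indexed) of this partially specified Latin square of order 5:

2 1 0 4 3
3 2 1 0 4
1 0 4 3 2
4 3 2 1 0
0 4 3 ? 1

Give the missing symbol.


Row 4 contains symbols [0, 1, 3, 4] — missing [2].
Column 3 contains symbols [0, 1, 3, 4] — missing [2].
The missing symbol must appear in both missing sets; intersection = [2].
Therefore the hidden value is 2.

Missing value = 2.


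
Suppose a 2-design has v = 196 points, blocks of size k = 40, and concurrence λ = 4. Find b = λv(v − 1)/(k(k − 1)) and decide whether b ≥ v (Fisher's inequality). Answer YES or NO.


r = λ(v − 1)/(k − 1) = 4·195/39 = 20.
b = vr/k = 196·20/40 = 98.
Fisher's inequality: b ≥ v ⇔ 98 ≥ 196? NO.

NO


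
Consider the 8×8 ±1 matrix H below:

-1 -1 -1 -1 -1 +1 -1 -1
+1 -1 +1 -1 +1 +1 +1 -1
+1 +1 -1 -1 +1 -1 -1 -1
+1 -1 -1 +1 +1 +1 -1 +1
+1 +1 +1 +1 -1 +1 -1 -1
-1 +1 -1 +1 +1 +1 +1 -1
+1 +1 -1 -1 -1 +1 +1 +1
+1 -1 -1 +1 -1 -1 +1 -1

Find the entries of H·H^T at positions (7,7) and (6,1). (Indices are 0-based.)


Row 1 of H: [1, -1, 1, -1, 1, 1, 1, -1].
Row 6 of H: [1, 1, -1, -1, -1, 1, 1, 1].
Row 7 of H: [1, -1, -1, 1, -1, -1, 1, -1].
(H·H^T)[7][7] = Σ_j H[7][j]·H[7][j] = (1)² + (-1)² + (-1)² + (1)² + (-1)² + (-1)² + (1)² + (-1)² = 1 + 1 + 1 + 1 + 1 + 1 + 1 + 1 = 8.
(H·H^T)[6][1] = Σ_j H[6][j]·H[1][j] = (1)·(1) + (1)·(-1) + (-1)·(1) + (-1)·(-1) + (-1)·(1) + (1)·(1) + (1)·(1) + (1)·(-1) = 1 + -1 + -1 + 1 + -1 + 1 + 1 + -1 = 0.
So rows 6 and 1 are orthogonal; the diagonal entry equals n = 8.

(7,7) entry = 8; (6,1) entry = 0.


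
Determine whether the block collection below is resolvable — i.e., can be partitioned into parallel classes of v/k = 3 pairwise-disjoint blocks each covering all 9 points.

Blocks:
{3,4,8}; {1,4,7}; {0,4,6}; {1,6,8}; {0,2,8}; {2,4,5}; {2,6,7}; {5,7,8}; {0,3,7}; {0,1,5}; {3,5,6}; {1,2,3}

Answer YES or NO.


v = 9, block size k = 3, number of blocks = 12.
For resolvability, blocks must partition into parallel classes of size v/k = 3.
Total blocks must therefore be a multiple of 3: 12 = 3·4 + 0 ⇒ divisible ✓.
Greedy packing gives 4 candidate class(es). Each should be a full parallel class (size 3, covers all 9 points).
  Class 1 (3 blocks): {3,4,8}; {2,6,7}; {0,1,5}. Points covered: [0, 1, 2, 3, 4, 5, 6, 7, 8].
  Class 2 (3 blocks): {1,4,7}; {0,2,8}; {3,5,6}. Points covered: [0, 1, 2, 3, 4, 5, 6, 7, 8].
  Class 3 (3 blocks): {0,4,6}; {5,7,8}; {1,2,3}. Points covered: [0, 1, 2, 3, 4, 5, 6, 7, 8].
  Class 4 (3 blocks): {1,6,8}; {2,4,5}; {0,3,7}. Points covered: [0, 1, 2, 3, 4, 5, 6, 7, 8].
All classes full (size 3)? YES. All classes cover every point? YES.
Resolvable? YES.

YES


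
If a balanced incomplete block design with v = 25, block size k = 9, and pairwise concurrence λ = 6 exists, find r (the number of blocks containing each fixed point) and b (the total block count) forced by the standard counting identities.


Any 2-(v, k, λ) BIBD satisfies two necessary conditions:
  (i)  Each point sits in r blocks, and counting incidences through any fixed point gives r(k − 1) = λ(v − 1), so r = λ(v − 1)/(k − 1).
  (ii) Total incidences bk = vr, so b = vr/k.
Step 1: r = λ(v − 1)/(k − 1) = 6·(25 − 1)/(9 − 1) = 6·24/8 = 144/8 = 18.
Step 2: b = vr/k = 25·18/9 = 450/9 = 50.
Check integrality: r = 18 ∈ Z ✓, b = 50 ∈ Z ✓.
(These identities are necessary conditions: they determine r and b for any design with these parameters, but do not by themselves prove that one exists.)

r = 18, b = 50.


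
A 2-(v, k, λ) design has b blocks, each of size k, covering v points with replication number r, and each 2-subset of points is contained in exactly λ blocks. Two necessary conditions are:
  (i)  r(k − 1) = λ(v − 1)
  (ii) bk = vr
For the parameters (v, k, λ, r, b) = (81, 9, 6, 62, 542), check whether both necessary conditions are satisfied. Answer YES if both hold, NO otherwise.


Condition (i): r(k − 1) = 62·8 = 496; λ(v − 1) = 6·80 = 480. Match? NO.
Condition (ii): bk = 542·9 = 4878; vr = 81·62 = 5022. Match? NO.
Both conditions hold? NO.

NO


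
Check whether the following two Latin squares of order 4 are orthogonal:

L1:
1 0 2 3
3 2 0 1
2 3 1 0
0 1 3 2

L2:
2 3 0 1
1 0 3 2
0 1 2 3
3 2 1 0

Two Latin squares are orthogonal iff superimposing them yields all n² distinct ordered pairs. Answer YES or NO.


Form the n² = 16 superimposed pairs (L1[i][j], L2[i][j]), row by row (rows and columns indexed from 0):
row 0: (1,2) (0,3) (2,0) (3,1)
row 1: (3,1) (2,0) (0,3) (1,2)
row 2: (2,0) (3,1) (1,2) (0,3)
row 3: (0,3) (1,2) (3,1) (2,0)
Orthogonality requires all 16 pairs distinct.
But the pair (3,1) repeats: cell (0,3) has L1 = 3, L2 = 1, and cell (1,0) has L1 = 3, L2 = 1.
A repeated pair means some other pair never occurs (only 4 distinct pairs out of 16), so the squares are not orthogonal.
Conclusion: NO.

NO


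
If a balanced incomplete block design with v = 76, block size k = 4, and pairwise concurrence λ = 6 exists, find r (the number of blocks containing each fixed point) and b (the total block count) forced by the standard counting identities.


Any 2-(v, k, λ) BIBD satisfies two necessary conditions:
  (i)  Each point sits in r blocks, and counting incidences through any fixed point gives r(k − 1) = λ(v − 1), so r = λ(v − 1)/(k − 1).
  (ii) Total incidences bk = vr, so b = vr/k.
Step 1: r = λ(v − 1)/(k − 1) = 6·(76 − 1)/(4 − 1) = 6·75/3 = 450/3 = 150.
Step 2: b = vr/k = 76·150/4 = 11400/4 = 2850.
Check integrality: r = 150 ∈ Z ✓, b = 2850 ∈ Z ✓.
(These identities are necessary conditions: they determine r and b for any design with these parameters, but do not by themselves prove that one exists.)

r = 150, b = 2850.


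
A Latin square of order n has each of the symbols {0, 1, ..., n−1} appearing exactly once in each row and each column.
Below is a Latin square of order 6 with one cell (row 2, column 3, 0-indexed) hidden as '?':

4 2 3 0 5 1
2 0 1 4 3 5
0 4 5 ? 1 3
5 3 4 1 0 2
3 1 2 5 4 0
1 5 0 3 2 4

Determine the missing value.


Row 2 contains symbols [0, 1, 3, 4, 5] — missing [2].
Column 3 contains symbols [0, 1, 3, 4, 5] — missing [2].
The missing symbol must appear in both missing sets; intersection = [2].
Therefore the hidden value is 2.

Missing value = 2.


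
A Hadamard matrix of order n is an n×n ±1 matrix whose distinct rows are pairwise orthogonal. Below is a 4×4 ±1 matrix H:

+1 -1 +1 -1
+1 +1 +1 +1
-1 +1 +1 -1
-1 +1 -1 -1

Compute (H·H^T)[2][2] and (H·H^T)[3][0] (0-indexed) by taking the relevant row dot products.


Row 0 of H: [1, -1, 1, -1].
Row 2 of H: [-1, 1, 1, -1].
Row 3 of H: [-1, 1, -1, -1].
(H·H^T)[2][2] = Σ_j H[2][j]·H[2][j] = (-1)² + (1)² + (1)² + (-1)² = 1 + 1 + 1 + 1 = 4.
(H·H^T)[3][0] = Σ_j H[3][j]·H[0][j] = (-1)·(1) + (1)·(-1) + (-1)·(1) + (-1)·(-1) = -1 + -1 + -1 + 1 = -2.
Rows 3 and 0 are not orthogonal (dot product = -2 ≠ 0), so H is not a Hadamard matrix.

(2,2) entry = 4; (3,0) entry = -2.


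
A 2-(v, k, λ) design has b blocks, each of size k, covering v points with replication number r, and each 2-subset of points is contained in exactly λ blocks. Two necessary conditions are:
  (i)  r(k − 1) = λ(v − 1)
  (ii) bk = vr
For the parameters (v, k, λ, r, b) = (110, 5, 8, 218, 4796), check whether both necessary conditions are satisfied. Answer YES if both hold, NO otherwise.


Condition (i): r(k − 1) = 218·4 = 872; λ(v − 1) = 8·109 = 872. Match? YES.
Condition (ii): bk = 4796·5 = 23980; vr = 110·218 = 23980. Match? YES.
Both conditions hold? YES.

YES


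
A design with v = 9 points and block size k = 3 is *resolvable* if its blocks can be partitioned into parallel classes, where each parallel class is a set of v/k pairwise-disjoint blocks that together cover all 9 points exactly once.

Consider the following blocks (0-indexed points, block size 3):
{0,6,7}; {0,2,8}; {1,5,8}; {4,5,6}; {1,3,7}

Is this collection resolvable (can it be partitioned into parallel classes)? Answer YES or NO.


v = 9, block size k = 3, number of blocks = 5.
For resolvability, blocks must partition into parallel classes of size v/k = 3.
Total blocks must therefore be a multiple of 3: 5 = 3·1 + 2 ⇒ not divisible ✗.
Resolvable? NO.

NO


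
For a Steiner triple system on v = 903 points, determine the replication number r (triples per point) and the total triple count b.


An STS(v) is a 2-(v, 3, 1) BIBD: block size k = 3, λ = 1.
Replication: r(k − 1) = λ(v − 1) ⇒ r·2 = 903 − 1 = 902 ⇒ r = 451.
Block count: bk = vr ⇒ b·3 = 903·451 = 407253 ⇒ b = 135751.

r = 451, b = 135751.


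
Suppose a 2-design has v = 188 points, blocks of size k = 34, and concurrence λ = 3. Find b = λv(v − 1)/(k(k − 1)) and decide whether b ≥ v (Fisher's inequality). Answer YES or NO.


r = λ(v − 1)/(k − 1) = 3·187/33 = 17.
b = vr/k = 188·17/34 = 94.
Fisher's inequality: b ≥ v ⇔ 94 ≥ 188? NO.

NO


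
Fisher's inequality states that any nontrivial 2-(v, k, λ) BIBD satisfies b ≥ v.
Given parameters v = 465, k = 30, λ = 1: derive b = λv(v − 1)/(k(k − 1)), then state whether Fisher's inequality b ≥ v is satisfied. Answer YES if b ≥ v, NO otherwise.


b = λv(v − 1)/(k(k − 1)) = 1·465·464/(30·29) = 215760/870 = 248.
Compare with v = 465: b < v, so Fisher's inequality fails.

NO


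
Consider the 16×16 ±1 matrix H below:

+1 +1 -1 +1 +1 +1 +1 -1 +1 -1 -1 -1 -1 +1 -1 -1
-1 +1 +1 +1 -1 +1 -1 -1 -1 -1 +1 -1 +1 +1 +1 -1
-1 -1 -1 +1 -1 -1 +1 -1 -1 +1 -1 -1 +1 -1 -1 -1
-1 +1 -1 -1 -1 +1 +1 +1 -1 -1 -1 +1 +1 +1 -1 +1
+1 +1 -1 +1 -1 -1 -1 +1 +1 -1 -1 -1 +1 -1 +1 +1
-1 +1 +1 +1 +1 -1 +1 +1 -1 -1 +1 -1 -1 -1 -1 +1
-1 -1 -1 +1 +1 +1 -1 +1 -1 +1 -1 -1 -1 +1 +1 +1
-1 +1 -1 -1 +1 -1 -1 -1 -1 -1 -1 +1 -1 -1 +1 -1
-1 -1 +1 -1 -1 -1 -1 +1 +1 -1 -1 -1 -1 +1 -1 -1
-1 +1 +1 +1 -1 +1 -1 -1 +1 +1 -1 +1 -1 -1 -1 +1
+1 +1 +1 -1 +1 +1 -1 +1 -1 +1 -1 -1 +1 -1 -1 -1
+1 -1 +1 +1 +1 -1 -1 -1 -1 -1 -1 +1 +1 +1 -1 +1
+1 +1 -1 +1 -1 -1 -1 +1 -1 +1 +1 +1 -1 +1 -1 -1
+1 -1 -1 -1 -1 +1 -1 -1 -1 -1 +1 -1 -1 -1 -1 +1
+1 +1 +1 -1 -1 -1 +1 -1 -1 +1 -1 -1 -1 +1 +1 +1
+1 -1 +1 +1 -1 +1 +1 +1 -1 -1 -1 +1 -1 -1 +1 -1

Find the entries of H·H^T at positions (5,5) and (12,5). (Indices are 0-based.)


Row 5 of H: [-1, 1, 1, 1, 1, -1, 1, 1, -1, -1, 1, -1, -1, -1, -1, 1].
Row 12 of H: [1, 1, -1, 1, -1, -1, -1, 1, -1, 1, 1, 1, -1, 1, -1, -1].
(H·H^T)[5][5] = Σ_j H[5][j]·H[5][j] = (-1)² + (1)² + (1)² + (1)² + (1)² + (-1)² + (1)² + (1)² + (-1)² + (-1)² + (1)² + (-1)² + (-1)² + (-1)² + (-1)² + (1)² = 1 + 1 + 1 + 1 + 1 + 1 + 1 + 1 + 1 + 1 + 1 + 1 + 1 + 1 + 1 + 1 = 16.
(H·H^T)[12][5] = Σ_j H[12][j]·H[5][j] = (1)·(-1) + (1)·(1) + (-1)·(1) + (1)·(1) + (-1)·(1) + (-1)·(-1) + (-1)·(1) + (1)·(1) + (-1)·(-1) + (1)·(-1) + (1)·(1) + (1)·(-1) + (-1)·(-1) + (1)·(-1) + (-1)·(-1) + (-1)·(1) = -1 + 1 + -1 + 1 + -1 + 1 + -1 + 1 + 1 + -1 + 1 + -1 + 1 + -1 + 1 + -1 = 0.
So rows 12 and 5 are orthogonal; the diagonal entry equals n = 16.

(5,5) entry = 16; (12,5) entry = 0.
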